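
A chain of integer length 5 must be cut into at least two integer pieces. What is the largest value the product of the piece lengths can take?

6

Define f[k] = max over 1≤i<k of i · max(k−i, f[k−i]); the inner max lets the remainder stay uncut if that's better.
f[2] = 1·max(1,0) = 1·1 = 1
f[3] = 1·max(2,1) = 1·2 = 2
f[4] = 2·max(2,1) = 2·2 = 4
f[5] = 2·max(3,2) = 2·3 = 6
One optimal split: 3 + 2; product 3·2 = 6.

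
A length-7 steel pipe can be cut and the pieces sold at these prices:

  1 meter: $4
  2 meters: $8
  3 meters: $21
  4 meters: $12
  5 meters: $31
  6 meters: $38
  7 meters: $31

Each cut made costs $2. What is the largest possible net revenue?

42

Consider every possible first cut. r[k] is the best of p[i]+r[k−i] over all sellable i≤k, charging 2 whenever i<k.
r[1] = 4
r[2] = max(4+4-2, 8+0) = 8
r[3] = max(4+8-2, 8+4-2, 21+0) = 21
r[4] = max(4+21-2, 8+8-2, 21+4-2, 12+0) = 23
r[5] = max(4+23-2, 8+21-2, 21+8-2, 12+4-2, 31+0) = 31
r[6] = max(4+31-2, 8+23-2, 21+21-2, 12+8-2, 31+4-2, 38+0) = 40
r[7] = max(4+40-2, 8+31-2, 21+23-2, …, 38+4-2, 31+0) = 42
One optimal plan: pieces 3 + 3 + 1 (2 cuts) → $46 − $4 = $42.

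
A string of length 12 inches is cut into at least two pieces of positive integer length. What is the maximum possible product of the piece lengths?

81

Define g[k] = max over 1≤i<k of i · max(k−i, g[k−i]); the inner max lets the remainder stay uncut if that's better.
g[2] = 1·max(1,0) = 1·1 = 1
g[3] = max(1·2, 2·1) = 2
g[4] = max(1·3, 2·2, 3·1) = 4
g[5] = max(1·4, 2·3, 3·2, 4·1) = 6
g[6] = max(1·6, 2·4, 3·3, 4·2, 5·1) = 9
g[7] = max(1·9, 2·6, 3·4, 4·3, 5·2, 6·1) = 12
g[8] = max(1·12, 2·9, 3·6, …, 6·2, 7·1) = 18
g[9] = max(1·18, 2·12, 3·9, …, 7·2, 8·1) = 27
g[10] = max(1·27, 2·18, 3·12, …, 8·2, 9·1) = 36
g[11] = max(1·36, 2·27, 3·18, …, 9·2, 10·1) = 54
g[12] = max(1·54, 2·36, 3·27, …, 10·2, 11·1) = 81
One optimal split: 3 + 3 + 3 + 3; product 3·3·3·3 = 81.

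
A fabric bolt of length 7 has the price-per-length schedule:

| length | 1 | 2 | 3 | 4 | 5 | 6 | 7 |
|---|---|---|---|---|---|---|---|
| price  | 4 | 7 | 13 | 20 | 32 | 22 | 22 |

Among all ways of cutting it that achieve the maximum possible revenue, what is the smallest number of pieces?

3

Build r[k] bottom-up: r[k] = max over allowed piece i of (p[i] + r[k−i]).
r[1] = 4
r[2] = 8  (first piece 1, then r[1]=4)
r[3] = 13
r[4] = 20
r[5] = 32
r[6] = 36  (first piece 1, then r[5]=32)
r[7] = 40  (first piece 1, then r[6]=36)
Maximum revenue is $40.
Now minimize piece count subject to staying optimal: for each k, pieces[k] = 1 + min over i with p[i]+r[k−i]=r[k] of pieces[k−i].
pieces[4] = 1
pieces[5] = 1
pieces[6] = 2
pieces[7] = 3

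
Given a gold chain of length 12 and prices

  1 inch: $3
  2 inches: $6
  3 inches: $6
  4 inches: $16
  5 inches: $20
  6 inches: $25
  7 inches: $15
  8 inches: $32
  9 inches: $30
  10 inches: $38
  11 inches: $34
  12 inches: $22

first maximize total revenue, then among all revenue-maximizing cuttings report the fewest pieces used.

2

Build r[k] bottom-up: r[k] = max over allowed piece i of (p[i] + r[k−i]).
r[1] = 3
r[2] = max(3+3, 6+0) = 6
r[3] = max(3+6, 6+3, 6+0) = 9
r[4] = max(3+9, 6+6, 6+3, 16+0) = 16
r[5] = max(3+16, 6+9, 6+6, 16+3, 20+0) = 20
r[6] = max(3+20, 6+16, 6+9, 16+6, 20+3, 25+0) = 25
r[7] = max(3+25, 6+20, 6+16, …, 25+3, 15+0) = 28
r[8] = max(3+28, 6+25, 6+20, …, 15+3, 32+0) = 32
r[9] = max(3+32, 6+28, 6+25, …, 32+3, 30+0) = 36
r[10] = max(3+36, 6+32, 6+28, …, 30+3, 38+0) = 41
r[11] = max(3+41, 6+36, 6+32, …, 38+3, 34+0) = 45
r[12] = max(3+45, 6+41, 6+36, …, 34+3, 22+0) = 50
Maximum revenue is $50.
Now minimize piece count subject to staying optimal: for each k, pieces[k] = 1 + min over i with p[i]+r[k−i]=r[k] of pieces[k−i].
pieces[9] = 2
pieces[10] = 2
pieces[11] = 2
pieces[12] = 2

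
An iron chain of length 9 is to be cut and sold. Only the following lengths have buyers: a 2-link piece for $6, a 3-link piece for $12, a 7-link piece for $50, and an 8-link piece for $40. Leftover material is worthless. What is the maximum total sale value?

Consider every possible first cut. r[k] is the best of p[i]+r[k−i] over all sellable i≤k.
r[1] = 0
r[2] = 6
r[3] = 12
r[4] = 12
r[5] = 18  (first piece 2, then r[3]=12)
r[6] = 24  (first piece 3, then r[3]=12)
r[7] = 50
r[8] = 50
r[9] = 56  (first piece 2, then r[7]=50)
One optimal cutting: 7 + 2 → $56.

56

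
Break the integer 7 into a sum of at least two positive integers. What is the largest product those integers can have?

Fill prod[k] for k=2..7: at each k try every first piece i and multiply by the better of (k−i) uncut or prod[k−i].
prod[2] = 1*max(1,0) = 1*1 = 1
prod[3] = 1*max(2,1) = 1*2 = 2
prod[4] = 2*max(2,1) = 2*2 = 4
prod[5] = 2*max(3,2) = 2*3 = 6
prod[6] = 3*max(3,2) = 3*3 = 9
prod[7] = 2*max(5,6) = 2*6 = 12
One optimal split: 3 + 2 + 2; product 3*2*2 = 12.

12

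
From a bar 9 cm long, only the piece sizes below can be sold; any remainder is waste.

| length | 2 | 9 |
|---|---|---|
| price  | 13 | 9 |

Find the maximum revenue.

Consider every possible first cut. best[k] is the best of p[i]+best[k−i] over all sellable i≤k.
best[1] = 0
best[2] = 13
best[3] = 13
best[4] = 26  (first piece 2, then best[2]=13)
best[5] = 26
best[6] = 39  (first piece 2, then best[4]=26)
best[7] = 39
best[8] = 52  (first piece 2, then best[6]=39)
best[9] = max(13+39, 9+0) = 52
One optimal cutting: pieces 2 + 2 + 2 + 2 with 1 cm of scrap → €52.

52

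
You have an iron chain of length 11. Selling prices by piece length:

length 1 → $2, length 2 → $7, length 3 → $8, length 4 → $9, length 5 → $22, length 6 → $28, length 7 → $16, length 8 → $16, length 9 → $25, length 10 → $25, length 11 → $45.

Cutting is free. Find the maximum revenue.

Build R[k] bottom-up: R[k] = max over allowed piece i of (p[i] + R[k−i]).
R[1] = 2
R[2] = max(2+2, 7+0) = 7
R[3] = max(2+7, 7+2, 8+0) = 9
R[4] = max(2+9, 7+7, 8+2, 9+0) = 14
R[5] = max(2+14, 7+9, 8+7, 9+2, 22+0) = 22
R[6] = max(2+22, 7+14, 8+9, 9+7, 22+2, 28+0) = 28
R[7] = max(2+28, 7+22, 8+14, …, 28+2, 16+0) = 30
R[8] = max(2+30, 7+28, 8+22, …, 16+2, 16+0) = 35
R[9] = max(2+35, 7+30, 8+28, …, 16+2, 25+0) = 37
R[10] = max(2+37, 7+35, 8+30, …, 25+2, 25+0) = 44
R[11] = max(2+44, 7+37, 8+35, …, 25+2, 45+0) = 50
One optimal cutting: 6 + 5 → $28 + $22 = $50.

50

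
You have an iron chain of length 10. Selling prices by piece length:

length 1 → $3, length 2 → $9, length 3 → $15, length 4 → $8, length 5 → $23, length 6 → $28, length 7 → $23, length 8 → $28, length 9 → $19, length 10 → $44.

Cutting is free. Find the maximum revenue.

Build best[k] bottom-up: best[k] = max over allowed piece i of (p[i] + best[k−i]).
best[1] = 3
best[2] = 9
best[3] = 15
best[4] = 18  (first piece 1, then best[3]=15)
best[5] = 24  (first piece 2, then best[3]=15)
best[6] = 30  (first piece 3, then best[3]=15)
best[7] = 33  (first piece 1, then best[6]=30)
best[8] = 39  (first piece 2, then best[6]=30)
best[9] = 45  (first piece 3, then best[6]=30)
best[10] = 48  (first piece 1, then best[9]=45)
One optimal cutting: 3 + 3 + 3 + 1 → $15 + $15 + $15 + $3 = $48.

48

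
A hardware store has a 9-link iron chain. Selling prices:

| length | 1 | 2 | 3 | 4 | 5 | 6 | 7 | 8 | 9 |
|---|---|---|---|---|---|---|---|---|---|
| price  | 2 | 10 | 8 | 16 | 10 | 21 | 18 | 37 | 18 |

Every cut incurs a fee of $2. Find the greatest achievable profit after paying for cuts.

37

Consider every possible first cut. v[k] is the best of p[i]+v[k−i] over all sellable i≤k, charging 2 whenever i<k.
v[1] = 2
v[2] = max(2+2-2, 10+0) = 10
v[3] = max(2+10-2, 10+2-2, 8+0) = 10
v[4] = max(2+10-2, 10+10-2, 8+2-2, 16+0) = 18
v[5] = max(2+18-2, 10+10-2, 8+10-2, 16+2-2, 10+0) = 18
v[6] = max(2+18-2, 10+18-2, 8+10-2, 16+10-2, 10+2-2, 21+0) = 26
v[7] = max(2+26-2, 10+18-2, 8+18-2, …, 21+2-2, 18+0) = 26
v[8] = max(2+26-2, 10+26-2, 8+18-2, …, 18+2-2, 37+0) = 37
v[9] = max(2+37-2, 10+26-2, 8+26-2, …, 37+2-2, 18+0) = 37
One optimal plan: pieces 8 + 1 (1 cut) → $39 − $2 = $37.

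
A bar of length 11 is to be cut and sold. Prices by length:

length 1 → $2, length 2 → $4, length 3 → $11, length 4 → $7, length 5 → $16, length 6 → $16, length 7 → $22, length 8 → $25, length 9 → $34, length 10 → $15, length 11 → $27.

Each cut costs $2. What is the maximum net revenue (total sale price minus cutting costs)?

36

Let v[k] be the best obtainable value from length k. For each k, try every first piece i and keep the best of price[i] + v[k−i] minus the 2 cut fee when i<k.
v[1] = 2
v[2] = max(2+2-2, 4+0) = 4
v[3] = max(2+4-2, 4+2-2, 11+0) = 11
v[4] = max(2+11-2, 4+4-2, 11+2-2, 7+0) = 11
v[5] = max(2+11-2, 4+11-2, 11+4-2, 7+2-2, 16+0) = 16
v[6] = max(2+16-2, 4+11-2, 11+11-2, 7+4-2, 16+2-2, 16+0) = 20
v[7] = max(2+20-2, 4+16-2, 11+11-2, …, 16+2-2, 22+0) = 22
v[8] = max(2+22-2, 4+20-2, 11+16-2, …, 22+2-2, 25+0) = 25
v[9] = max(2+25-2, 4+22-2, 11+20-2, …, 25+2-2, 34+0) = 34
v[10] = max(2+34-2, 4+25-2, 11+22-2, …, 34+2-2, 15+0) = 34
v[11] = max(2+34-2, 4+34-2, 11+25-2, …, 15+2-2, 27+0) = 36
One optimal plan: pieces 9 + 2 (1 cut) → $38 − $2 = $36.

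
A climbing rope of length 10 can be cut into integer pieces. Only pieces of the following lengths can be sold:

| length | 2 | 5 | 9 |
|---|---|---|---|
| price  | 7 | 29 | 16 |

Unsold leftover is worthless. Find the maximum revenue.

Consider every possible first cut. f[k] is the best of p[i]+f[k−i] over all sellable i≤k.
f[1] = 0
f[2] = 7
f[3] = 7
f[4] = 14  (first piece 2, then f[2]=7)
f[5] = max(7+7, 29+0) = 29
f[6] = max(7+14, 29+0) = 29
f[7] = max(7+29, 29+7) = 36
f[8] = max(7+29, 29+7) = 36
f[9] = max(7+36, 29+14, 16+0) = 43
f[10] = max(7+36, 29+29, 16+0) = 58
One optimal cutting: 5 + 5 → €58.

58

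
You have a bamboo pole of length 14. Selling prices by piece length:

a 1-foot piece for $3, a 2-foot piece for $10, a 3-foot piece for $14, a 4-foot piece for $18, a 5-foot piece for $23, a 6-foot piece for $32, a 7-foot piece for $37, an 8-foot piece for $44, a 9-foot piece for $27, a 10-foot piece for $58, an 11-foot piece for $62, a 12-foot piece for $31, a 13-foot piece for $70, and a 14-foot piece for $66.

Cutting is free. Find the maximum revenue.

Build v[k] bottom-up: v[k] = max over allowed piece i of (p[i] + v[k−i]).
v[1] = 3
v[2] = max(3+3, 10+0) = 10
v[3] = max(3+10, 10+3, 14+0) = 14
v[4] = max(3+14, 10+10, 14+3, 18+0) = 20
v[5] = max(3+20, 10+14, 14+10, 18+3, 23+0) = 24
v[6] = max(3+24, 10+20, 14+14, 18+10, 23+3, 32+0) = 32
v[7] = max(3+32, 10+24, 14+20, …, 32+3, 37+0) = 37
v[8] = max(3+37, 10+32, 14+24, …, 37+3, 44+0) = 44
v[9] = max(3+44, 10+37, 14+32, …, 44+3, 27+0) = 47
v[10] = max(3+47, 10+44, 14+37, …, 27+3, 58+0) = 58
v[11] = max(3+58, 10+47, 14+44, …, 58+3, 62+0) = 62
v[12] = max(3+62, 10+58, 14+47, …, 62+3, 31+0) = 68
v[13] = max(3+68, 10+62, 14+58, …, 31+3, 70+0) = 72
v[14] = max(3+72, 10+68, 14+62, …, 70+3, 66+0) = 78
One optimal cutting: 10 + 2 + 2 → $58 + $10 + $10 = $78.

78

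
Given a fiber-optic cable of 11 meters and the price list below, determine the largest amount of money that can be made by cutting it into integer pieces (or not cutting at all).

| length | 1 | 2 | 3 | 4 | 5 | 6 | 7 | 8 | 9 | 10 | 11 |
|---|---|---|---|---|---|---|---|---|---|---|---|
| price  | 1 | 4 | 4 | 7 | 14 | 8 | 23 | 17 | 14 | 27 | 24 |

Consider every possible first cut. R[k] is the best of p[i]+R[k−i] over all sellable i≤k.
R[1] = 1
R[2] = max(1+1, 4+0) = 4
R[3] = max(1+4, 4+1, 4+0) = 5
R[4] = max(1+5, 4+4, 4+1, 7+0) = 8
R[5] = max(1+8, 4+5, 4+4, 7+1, 14+0) = 14
R[6] = max(1+14, 4+8, 4+5, 7+4, 14+1, 8+0) = 15
R[7] = max(1+15, 4+14, 4+8, …, 8+1, 23+0) = 23
R[8] = max(1+23, 4+15, 4+14, …, 23+1, 17+0) = 24
R[9] = max(1+24, 4+23, 4+15, …, 17+1, 14+0) = 27
R[10] = max(1+27, 4+24, 4+23, …, 14+1, 27+0) = 28
R[11] = max(1+28, 4+27, 4+24, …, 27+1, 24+0) = 31
One optimal cutting: 7 + 2 + 2 → $23 + $4 + $4 = $31.

31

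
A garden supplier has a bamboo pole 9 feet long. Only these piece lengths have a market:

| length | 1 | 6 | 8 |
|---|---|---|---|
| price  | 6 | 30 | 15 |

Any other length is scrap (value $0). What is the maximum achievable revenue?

Build r[k] bottom-up: r[k] = max over allowed piece i of (p[i] + r[k−i]).
r[1] = 6
r[2] = 12  (first piece 1, then r[1]=6)
r[3] = 18  (first piece 1, then r[2]=12)
r[4] = 24  (first piece 1, then r[3]=18)
r[5] = 30  (first piece 1, then r[4]=24)
r[6] = max(6+30, 30+0) = 36
r[7] = max(6+36, 30+6) = 42
r[8] = max(6+42, 30+12, 15+0) = 48
r[9] = max(6+48, 30+18, 15+6) = 54
One optimal cutting: 1 + 1 + 1 + 1 + 1 + 1 + 1 + 1 + 1 → $54.

54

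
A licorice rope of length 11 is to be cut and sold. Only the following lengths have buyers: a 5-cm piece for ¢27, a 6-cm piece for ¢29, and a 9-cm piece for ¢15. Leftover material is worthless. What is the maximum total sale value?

56

Consider every possible first cut. best[k] is the best of p[i]+best[k−i] over all sellable i≤k.
best[1] = 0
best[2] = 0
best[3] = 0
best[4] = 0
best[5] = 27
best[6] = max(27+0, 29+0) = 29
best[7] = max(27+0, 29+0) = 29
best[8] = max(27+0, 29+0) = 29
best[9] = max(27+0, 29+0, 15+0) = 29
best[10] = max(27+27, 29+0, 15+0) = 54
best[11] = max(27+29, 29+27, 15+0) = 56
One optimal cutting: 6 + 5 → ¢56.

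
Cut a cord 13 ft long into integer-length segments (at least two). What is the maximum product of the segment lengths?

108

Fill prod[k] for k=2..13: at each k try every first piece i and multiply by the better of (k−i) uncut or prod[k−i].
prod[2] = 1*max(1,0) = 1*1 = 1
prod[3] = max(1*2, 2*1) = 2
prod[4] = max(1*3, 2*2, 3*1) = 4
prod[5] = max(1*4, 2*3, 3*2, 4*1) = 6
prod[6] = max(1*6, 2*4, 3*3, 4*2, 5*1) = 9
prod[7] = max(1*9, 2*6, 3*4, 4*3, 5*2, 6*1) = 12
prod[8] = max(1*12, 2*9, 3*6, …, 6*2, 7*1) = 18
prod[9] = max(1*18, 2*12, 3*9, …, 7*2, 8*1) = 27
prod[10] = max(1*27, 2*18, 3*12, …, 8*2, 9*1) = 36
prod[11] = max(1*36, 2*27, 3*18, …, 9*2, 10*1) = 54
prod[12] = max(1*54, 2*36, 3*27, …, 10*2, 11*1) = 81
prod[13] = max(1*81, 2*54, 3*36, …, 11*2, 12*1) = 108
One optimal split: 3 + 3 + 3 + 2 + 2; product 3*3*3*2*2 = 108.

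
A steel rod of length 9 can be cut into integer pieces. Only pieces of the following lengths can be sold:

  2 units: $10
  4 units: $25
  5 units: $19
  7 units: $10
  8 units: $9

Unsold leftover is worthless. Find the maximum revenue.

Let best[k] be the best obtainable value from length k. For each k, try every first piece i and keep the best of price[i] + best[k−i].
best[1] = 0
best[2] = 10
best[3] = 10
best[4] = max(10+10, 25+0) = 25
best[5] = max(10+10, 25+0, 19+0) = 25
best[6] = max(10+25, 25+10, 19+0) = 35
best[7] = max(10+25, 25+10, 19+10, 10+0) = 35
best[8] = max(10+35, 25+25, 19+10, 10+0, 9+0) = 50
best[9] = max(10+35, 25+25, 19+25, 10+10, 9+0) = 50
One optimal cutting: pieces 4 + 4 with 1 unit of scrap → $50.

50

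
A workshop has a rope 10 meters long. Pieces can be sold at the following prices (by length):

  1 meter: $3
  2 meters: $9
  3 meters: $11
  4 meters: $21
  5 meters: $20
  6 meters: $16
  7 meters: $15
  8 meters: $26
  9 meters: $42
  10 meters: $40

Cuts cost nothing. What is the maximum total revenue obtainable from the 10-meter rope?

Build r[k] bottom-up: r[k] = max over allowed piece i of (p[i] + r[k−i]).
r[1] = 3
r[2] = 9
r[3] = 12  (first piece 1, then r[2]=9)
r[4] = 21
r[5] = 24  (first piece 1, then r[4]=21)
r[6] = 30  (first piece 2, then r[4]=21)
r[7] = 33  (first piece 1, then r[6]=30)
r[8] = 42  (first piece 4, then r[4]=21)
r[9] = 45  (first piece 1, then r[8]=42)
r[10] = 51  (first piece 2, then r[8]=42)
One optimal cutting: 4 + 4 + 2 → $21 + $21 + $9 = $51.

51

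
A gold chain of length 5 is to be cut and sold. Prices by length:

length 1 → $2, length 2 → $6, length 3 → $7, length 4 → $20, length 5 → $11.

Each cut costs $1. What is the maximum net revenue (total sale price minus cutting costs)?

21

Consider every possible first cut. r[k] is the best of p[i]+r[k−i] over all sellable i≤k, charging 1 whenever i<k.
r[1] = 2
r[2] = 6
r[3] = 7  (first piece 1, then r[2]=6)
r[4] = 20
r[5] = 21  (first piece 1, then r[4]=20)
One optimal plan: pieces 4 + 1 (1 cut) → $22 − $1 = $21.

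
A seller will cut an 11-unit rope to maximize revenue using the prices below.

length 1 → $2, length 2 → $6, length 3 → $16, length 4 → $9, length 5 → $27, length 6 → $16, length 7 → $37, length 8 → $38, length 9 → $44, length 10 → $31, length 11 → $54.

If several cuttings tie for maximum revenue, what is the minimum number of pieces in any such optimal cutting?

3

Let r[k] be the best obtainable value from length k. For each k, try every first piece i and keep the best of price[i] + r[k−i].
r[1] = 2
r[2] = max(2+2, 6+0) = 6
r[3] = max(2+6, 6+2, 16+0) = 16
r[4] = max(2+16, 6+6, 16+2, 9+0) = 18
r[5] = max(2+18, 6+16, 16+6, 9+2, 27+0) = 27
r[6] = max(2+27, 6+18, 16+16, 9+6, 27+2, 16+0) = 32
r[7] = max(2+32, 6+27, 16+18, …, 16+2, 37+0) = 37
r[8] = max(2+37, 6+32, 16+27, …, 37+2, 38+0) = 43
r[9] = max(2+43, 6+37, 16+32, …, 38+2, 44+0) = 48
r[10] = max(2+48, 6+43, 16+37, …, 44+2, 31+0) = 54
r[11] = max(2+54, 6+48, 16+43, …, 31+2, 54+0) = 59
Maximum revenue is $59.
Now minimize piece count subject to staying optimal: for each k, pieces[k] = 1 + min over i with p[i]+r[k−i]=r[k] of pieces[k−i].
pieces[8] = 2
pieces[9] = 3
pieces[10] = 2
pieces[11] = 3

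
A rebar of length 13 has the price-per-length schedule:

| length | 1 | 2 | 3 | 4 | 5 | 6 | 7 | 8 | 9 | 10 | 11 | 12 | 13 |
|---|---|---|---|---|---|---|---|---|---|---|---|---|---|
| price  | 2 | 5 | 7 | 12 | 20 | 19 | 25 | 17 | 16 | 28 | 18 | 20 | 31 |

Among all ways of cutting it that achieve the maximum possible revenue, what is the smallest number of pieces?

3

Let r[k] be the best obtainable value from length k. For each k, try every first piece i and keep the best of price[i] + r[k−i].
r[1] = 2
r[2] = max(2+2, 5+0) = 5
r[3] = max(2+5, 5+2, 7+0) = 7
r[4] = max(2+7, 5+5, 7+2, 12+0) = 12
r[5] = max(2+12, 5+7, 7+5, 12+2, 20+0) = 20
r[6] = max(2+20, 5+12, 7+7, 12+5, 20+2, 19+0) = 22
r[7] = max(2+22, 5+20, 7+12, …, 19+2, 25+0) = 25
r[8] = max(2+25, 5+22, 7+20, …, 25+2, 17+0) = 27
r[9] = max(2+27, 5+25, 7+22, …, 17+2, 16+0) = 32
r[10] = max(2+32, 5+27, 7+25, …, 16+2, 28+0) = 40
r[11] = max(2+40, 5+32, 7+27, …, 28+2, 18+0) = 42
r[12] = max(2+42, 5+40, 7+32, …, 18+2, 20+0) = 45
r[13] = max(2+45, 5+42, 7+40, …, 20+2, 31+0) = 47
Maximum revenue is ₹47.
Now minimize piece count subject to staying optimal: for each k, pieces[k] = 1 + min over i with p[i]+r[k−i]=r[k] of pieces[k−i].
pieces[10] = 2
pieces[11] = 3
pieces[12] = 2
pieces[13] = 3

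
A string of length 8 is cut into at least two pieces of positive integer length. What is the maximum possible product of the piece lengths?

18

Let prod[k] be the best product for length k (with at least one cut). For each first piece i, the rest contributes max(k−i, prod[k−i]).
prod[2] = 1·max(1,0) = 1·1 = 1
prod[3] = 1·max(2,1) = 1·2 = 2
prod[4] = 2·max(2,1) = 2·2 = 4
prod[5] = 2·max(3,2) = 2·3 = 6
prod[6] = 3·max(3,2) = 3·3 = 9
prod[7] = 2·max(5,6) = 2·6 = 12
prod[8] = 2·max(6,9) = 2·9 = 18
One optimal split: 3 + 3 + 2; product 3·3·2 = 18.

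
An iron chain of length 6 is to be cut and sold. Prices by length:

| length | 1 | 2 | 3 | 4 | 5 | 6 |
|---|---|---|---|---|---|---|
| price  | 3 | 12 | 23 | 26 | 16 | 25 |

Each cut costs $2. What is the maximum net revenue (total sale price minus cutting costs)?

44

Build r[k] bottom-up: r[k] = max over allowed piece i of (p[i] + r[k−i]) − 2 per cut.
r[1] = 3
r[2] = max(3+3-2, 12+0) = 12
r[3] = max(3+12-2, 12+3-2, 23+0) = 23
r[4] = max(3+23-2, 12+12-2, 23+3-2, 26+0) = 26
r[5] = max(3+26-2, 12+23-2, 23+12-2, 26+3-2, 16+0) = 33
r[6] = max(3+33-2, 12+26-2, 23+23-2, 26+12-2, 16+3-2, 25+0) = 44
One optimal plan: pieces 3 + 3 (1 cut) → $46 − $2 = $44.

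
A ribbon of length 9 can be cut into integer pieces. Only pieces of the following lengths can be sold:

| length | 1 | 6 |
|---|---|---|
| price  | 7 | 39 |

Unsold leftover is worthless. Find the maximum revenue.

Let best[k] be the best obtainable value from length k. For each k, try every first piece i and keep the best of price[i] + best[k−i].
best[1] = 7
best[2] = 14  (first piece 1, then best[1]=7)
best[3] = 21  (first piece 1, then best[2]=14)
best[4] = 28  (first piece 1, then best[3]=21)
best[5] = 35  (first piece 1, then best[4]=28)
best[6] = 42  (first piece 1, then best[5]=35)
best[7] = 49  (first piece 1, then best[6]=42)
best[8] = 56  (first piece 1, then best[7]=49)
best[9] = 63  (first piece 1, then best[8]=56)
One optimal cutting: 1 + 1 + 1 + 1 + 1 + 1 + 1 + 1 + 1 → ¢63.

63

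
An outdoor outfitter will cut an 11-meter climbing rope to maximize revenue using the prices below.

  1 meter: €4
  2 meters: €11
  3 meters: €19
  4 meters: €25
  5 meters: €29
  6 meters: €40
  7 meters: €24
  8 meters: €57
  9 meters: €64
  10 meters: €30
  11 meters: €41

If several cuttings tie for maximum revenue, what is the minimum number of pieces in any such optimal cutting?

Let r[k] be the best obtainable value from length k. For each k, try every first piece i and keep the best of price[i] + r[k−i].
r[1] = 4
r[2] = 11
r[3] = 19
r[4] = 25
r[5] = 30  (first piece 2, then r[3]=19)
r[6] = 40
r[7] = 44  (first piece 1, then r[6]=40)
r[8] = 57
r[9] = 64
r[10] = 68  (first piece 1, then r[9]=64)
r[11] = 76  (first piece 3, then r[8]=57)
Maximum revenue is €76.
Now minimize piece count subject to staying optimal: for each k, pieces[k] = 1 + min over i with p[i]+r[k−i]=r[k] of pieces[k−i].
pieces[8] = 1
pieces[9] = 1
pieces[10] = 2
pieces[11] = 2

2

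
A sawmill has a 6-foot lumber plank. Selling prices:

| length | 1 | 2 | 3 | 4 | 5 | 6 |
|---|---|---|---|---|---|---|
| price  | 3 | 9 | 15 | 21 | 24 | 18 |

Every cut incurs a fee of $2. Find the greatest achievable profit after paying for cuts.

Consider every possible first cut. v[k] is the best of p[i]+v[k−i] over all sellable i≤k, charging 2 whenever i<k.
v[1] = 3
v[2] = max(3+3-2, 9+0) = 9
v[3] = max(3+9-2, 9+3-2, 15+0) = 15
v[4] = max(3+15-2, 9+9-2, 15+3-2, 21+0) = 21
v[5] = max(3+21-2, 9+15-2, 15+9-2, 21+3-2, 24+0) = 24
v[6] = max(3+24-2, 9+21-2, 15+15-2, 21+9-2, 24+3-2, 18+0) = 28
One optimal plan: pieces 4 + 2 (1 cut) → $30 − $2 = $28.

28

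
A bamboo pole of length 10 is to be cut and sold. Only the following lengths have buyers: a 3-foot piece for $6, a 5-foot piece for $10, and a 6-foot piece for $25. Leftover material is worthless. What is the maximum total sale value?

Consider every possible first cut. r[k] is the best of p[i]+r[k−i] over all sellable i≤k.
r[1] = 0
r[2] = 0
r[3] = 6
r[4] = 6
r[5] = 10
r[6] = 25
r[7] = 25
r[8] = 25
r[9] = 31  (first piece 3, then r[6]=25)
r[10] = 31
One optimal cutting: pieces 6 + 3 with 1 foot of scrap → $31.

31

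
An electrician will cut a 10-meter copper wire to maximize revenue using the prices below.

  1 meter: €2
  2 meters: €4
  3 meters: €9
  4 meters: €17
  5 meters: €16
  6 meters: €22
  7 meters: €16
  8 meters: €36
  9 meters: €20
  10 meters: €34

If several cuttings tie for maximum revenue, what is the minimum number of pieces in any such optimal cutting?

Consider every possible first cut. r[k] is the best of p[i]+r[k−i] over all sellable i≤k.
r[1] = 2
r[2] = max(2+2, 4+0) = 4
r[3] = max(2+4, 4+2, 9+0) = 9
r[4] = max(2+9, 4+4, 9+2, 17+0) = 17
r[5] = max(2+17, 4+9, 9+4, 17+2, 16+0) = 19
r[6] = max(2+19, 4+17, 9+9, 17+4, 16+2, 22+0) = 22
r[7] = max(2+22, 4+19, 9+17, …, 22+2, 16+0) = 26
r[8] = max(2+26, 4+22, 9+19, …, 16+2, 36+0) = 36
r[9] = max(2+36, 4+26, 9+22, …, 36+2, 20+0) = 38
r[10] = max(2+38, 4+36, 9+26, …, 20+2, 34+0) = 40
Maximum revenue is €40.
Now minimize piece count subject to staying optimal: for each k, pieces[k] = 1 + min over i with p[i]+r[k−i]=r[k] of pieces[k−i].
pieces[7] = 2
pieces[8] = 1
pieces[9] = 2
pieces[10] = 2

2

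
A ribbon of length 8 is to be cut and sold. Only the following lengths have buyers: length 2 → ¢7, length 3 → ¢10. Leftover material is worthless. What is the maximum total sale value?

Consider every possible first cut. r[k] is the best of p[i]+r[k−i] over all sellable i≤k.
r[1] = 0
r[2] = 7
r[3] = 10
r[4] = 14  (first piece 2, then r[2]=7)
r[5] = 17  (first piece 2, then r[3]=10)
r[6] = 21  (first piece 2, then r[4]=14)
r[7] = 24  (first piece 2, then r[5]=17)
r[8] = 28  (first piece 2, then r[6]=21)
One optimal cutting: 2 + 2 + 2 + 2 → ¢28.

28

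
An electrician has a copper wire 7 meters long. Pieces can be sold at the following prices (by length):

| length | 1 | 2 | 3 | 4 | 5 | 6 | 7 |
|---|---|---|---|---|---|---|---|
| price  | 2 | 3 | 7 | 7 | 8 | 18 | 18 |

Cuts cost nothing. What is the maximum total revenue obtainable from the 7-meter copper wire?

Let r[k] be the best obtainable value from length k. For each k, try every first piece i and keep the best of price[i] + r[k−i].
r[1] = 2
r[2] = 4  (first piece 1, then r[1]=2)
r[3] = 7
r[4] = 9  (first piece 1, then r[3]=7)
r[5] = 11  (first piece 1, then r[4]=9)
r[6] = 18
r[7] = 20  (first piece 1, then r[6]=18)
One optimal cutting: 6 + 1 → €18 + €2 = €20.

20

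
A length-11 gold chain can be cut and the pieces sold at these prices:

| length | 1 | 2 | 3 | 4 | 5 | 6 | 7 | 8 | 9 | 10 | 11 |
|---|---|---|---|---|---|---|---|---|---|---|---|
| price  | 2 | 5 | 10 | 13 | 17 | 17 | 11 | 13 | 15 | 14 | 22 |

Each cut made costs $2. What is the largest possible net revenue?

33

Build v[k] bottom-up: v[k] = max over allowed piece i of (p[i] + v[k−i]) − 2 per cut.
v[1] = 2
v[2] = max(2+2-2, 5+0) = 5
v[3] = max(2+5-2, 5+2-2, 10+0) = 10
v[4] = max(2+10-2, 5+5-2, 10+2-2, 13+0) = 13
v[5] = max(2+13-2, 5+10-2, 10+5-2, 13+2-2, 17+0) = 17
v[6] = max(2+17-2, 5+13-2, 10+10-2, 13+5-2, 17+2-2, 17+0) = 18
v[7] = max(2+18-2, 5+17-2, 10+13-2, …, 17+2-2, 11+0) = 21
v[8] = max(2+21-2, 5+18-2, 10+17-2, …, 11+2-2, 13+0) = 25
v[9] = max(2+25-2, 5+21-2, 10+18-2, …, 13+2-2, 15+0) = 28
v[10] = max(2+28-2, 5+25-2, 10+21-2, …, 15+2-2, 14+0) = 32
v[11] = max(2+32-2, 5+28-2, 10+25-2, …, 14+2-2, 22+0) = 33
One optimal plan: pieces 5 + 3 + 3 (2 cuts) → $37 − $4 = $33.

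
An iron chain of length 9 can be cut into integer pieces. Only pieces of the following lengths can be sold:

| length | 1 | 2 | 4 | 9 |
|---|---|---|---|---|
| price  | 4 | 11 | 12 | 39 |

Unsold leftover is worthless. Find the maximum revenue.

Consider every possible first cut. r[k] is the best of p[i]+r[k−i] over all sellable i≤k.
r[1] = 4
r[2] = 11
r[3] = 15  (first piece 1, then r[2]=11)
r[4] = 22  (first piece 2, then r[2]=11)
r[5] = 26  (first piece 1, then r[4]=22)
r[6] = 33  (first piece 2, then r[4]=22)
r[7] = 37  (first piece 1, then r[6]=33)
r[8] = 44  (first piece 2, then r[6]=33)
r[9] = 48  (first piece 1, then r[8]=44)
One optimal cutting: 2 + 2 + 2 + 2 + 1 → $48.

48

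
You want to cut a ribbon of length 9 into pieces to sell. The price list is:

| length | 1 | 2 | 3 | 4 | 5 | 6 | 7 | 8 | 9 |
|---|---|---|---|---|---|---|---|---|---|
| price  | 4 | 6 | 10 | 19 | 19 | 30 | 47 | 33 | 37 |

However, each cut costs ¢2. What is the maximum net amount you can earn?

51

Let net[k] be the best obtainable value from length k. For each k, try every first piece i and keep the best of price[i] + net[k−i] minus the 2 cut fee when i<k.
net[1] = 4
net[2] = 6  (first piece 1, then net[1]=4)
net[3] = 10
net[4] = 19
net[5] = 21  (first piece 1, then net[4]=19)
net[6] = 30
net[7] = 47
net[8] = 49  (first piece 1, then net[7]=47)
net[9] = 51  (first piece 1, then net[8]=49)
One optimal plan: pieces 7 + 1 + 1 (2 cuts) → ¢55 − ¢4 = ¢51.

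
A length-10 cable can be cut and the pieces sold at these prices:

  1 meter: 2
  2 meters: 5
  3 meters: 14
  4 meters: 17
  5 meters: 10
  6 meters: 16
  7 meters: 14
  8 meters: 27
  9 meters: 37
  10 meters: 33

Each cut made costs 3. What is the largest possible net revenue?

Let r[k] be the best obtainable value from length k. For each k, try every first piece i and keep the best of price[i] + r[k−i] minus the 3 cut fee when i<k.
r[1] = 2
r[2] = max(2+2-3, 5+0) = 5
r[3] = max(2+5-3, 5+2-3, 14+0) = 14
r[4] = max(2+14-3, 5+5-3, 14+2-3, 17+0) = 17
r[5] = max(2+17-3, 5+14-3, 14+5-3, 17+2-3, 10+0) = 16
r[6] = max(2+16-3, 5+17-3, 14+14-3, 17+5-3, 10+2-3, 16+0) = 25
r[7] = max(2+25-3, 5+16-3, 14+17-3, …, 16+2-3, 14+0) = 28
r[8] = max(2+28-3, 5+25-3, 14+16-3, …, 14+2-3, 27+0) = 31
r[9] = max(2+31-3, 5+28-3, 14+25-3, …, 27+2-3, 37+0) = 37
r[10] = max(2+37-3, 5+31-3, 14+28-3, …, 37+2-3, 33+0) = 39
One optimal plan: pieces 4 + 3 + 3 (2 cuts) → 45 − 6 = 39.

39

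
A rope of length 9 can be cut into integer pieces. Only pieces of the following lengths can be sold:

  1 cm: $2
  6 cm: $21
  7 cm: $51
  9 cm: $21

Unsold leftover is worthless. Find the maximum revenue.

55

Consider every possible first cut. best[k] is the best of p[i]+best[k−i] over all sellable i≤k.
best[1] = 2
best[2] = 4  (first piece 1, then best[1]=2)
best[3] = 6  (first piece 1, then best[2]=4)
best[4] = 8  (first piece 1, then best[3]=6)
best[5] = 10  (first piece 1, then best[4]=8)
best[6] = 21
best[7] = 51
best[8] = 53  (first piece 1, then best[7]=51)
best[9] = 55  (first piece 1, then best[8]=53)
One optimal cutting: 7 + 1 + 1 → $55.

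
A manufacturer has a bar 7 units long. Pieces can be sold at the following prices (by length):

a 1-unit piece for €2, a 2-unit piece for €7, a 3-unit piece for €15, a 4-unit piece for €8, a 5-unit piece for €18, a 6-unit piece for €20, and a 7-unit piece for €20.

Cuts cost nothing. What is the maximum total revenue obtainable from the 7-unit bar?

Build R[k] bottom-up: R[k] = max over allowed piece i of (p[i] + R[k−i]).
R[1] = 2
R[2] = 7
R[3] = 15
R[4] = 17  (first piece 1, then R[3]=15)
R[5] = 22  (first piece 2, then R[3]=15)
R[6] = 30  (first piece 3, then R[3]=15)
R[7] = 32  (first piece 1, then R[6]=30)
One optimal cutting: 3 + 3 + 1 → €15 + €15 + €2 = €32.

32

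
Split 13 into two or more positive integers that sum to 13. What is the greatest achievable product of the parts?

108

Fill f[k] for k=2..13: at each k try every first piece i and multiply by the better of (k−i) uncut or f[k−i].
Small cases: f[2]=1, f[3]=2, f[4]=4, f[5]=6, f[6]=9.
f[7] = max(1×9, 2×6, 3×4, 4×3, 5×2, 6×1) = 12
f[8] = max(1×12, 2×9, 3×6, …, 6×2, 7×1) = 18
f[9] = max(1×18, 2×12, 3×9, …, 7×2, 8×1) = 27
f[10] = max(1×27, 2×18, 3×12, …, 8×2, 9×1) = 36
f[11] = max(1×36, 2×27, 3×18, …, 9×2, 10×1) = 54
f[12] = max(1×54, 2×36, 3×27, …, 10×2, 11×1) = 81
f[13] = max(1×81, 2×54, 3×36, …, 11×2, 12×1) = 108
One optimal split: 3 + 3 + 3 + 2 + 2; product 3×3×3×2×2 = 108.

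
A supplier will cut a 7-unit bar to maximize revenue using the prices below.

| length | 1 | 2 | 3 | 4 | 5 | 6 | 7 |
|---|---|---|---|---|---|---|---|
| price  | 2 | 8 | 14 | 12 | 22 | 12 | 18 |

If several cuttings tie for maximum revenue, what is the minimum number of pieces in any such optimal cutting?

Let r[k] be the best obtainable value from length k. For each k, try every first piece i and keep the best of price[i] + r[k−i].
r[1] = 2
r[2] = max(2+2, 8+0) = 8
r[3] = max(2+8, 8+2, 14+0) = 14
r[4] = max(2+14, 8+8, 14+2, 12+0) = 16
r[5] = max(2+16, 8+14, 14+8, 12+2, 22+0) = 22
r[6] = max(2+22, 8+16, 14+14, 12+8, 22+2, 12+0) = 28
r[7] = max(2+28, 8+22, 14+16, …, 12+2, 18+0) = 30
Maximum revenue is $30.
Now minimize piece count subject to staying optimal: for each k, pieces[k] = 1 + min over i with p[i]+r[k−i]=r[k] of pieces[k−i].
pieces[4] = 2
pieces[5] = 1
pieces[6] = 2
pieces[7] = 2

2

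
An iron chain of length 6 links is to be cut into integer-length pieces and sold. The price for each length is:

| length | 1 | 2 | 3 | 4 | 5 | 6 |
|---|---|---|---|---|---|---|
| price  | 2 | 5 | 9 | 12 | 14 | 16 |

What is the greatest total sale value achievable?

Build v[k] bottom-up: v[k] = max over allowed piece i of (p[i] + v[k−i]).
v[1] = 2
v[2] = max(2+2, 5+0) = 5
v[3] = max(2+5, 5+2, 9+0) = 9
v[4] = max(2+9, 5+5, 9+2, 12+0) = 12
v[5] = max(2+12, 5+9, 9+5, 12+2, 14+0) = 14
v[6] = max(2+14, 5+12, 9+9, 12+5, 14+2, 16+0) = 18
One optimal cutting: 3 + 3 → $9 + $9 = $18.

18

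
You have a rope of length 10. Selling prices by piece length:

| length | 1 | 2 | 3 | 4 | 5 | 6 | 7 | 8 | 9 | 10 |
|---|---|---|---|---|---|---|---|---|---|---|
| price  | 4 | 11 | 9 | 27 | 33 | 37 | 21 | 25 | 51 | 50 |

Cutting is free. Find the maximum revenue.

66

Consider every possible first cut. v[k] is the best of p[i]+v[k−i] over all sellable i≤k.
v[1] = 4
v[2] = 11
v[3] = 15  (first piece 1, then v[2]=11)
v[4] = 27
v[5] = 33
v[6] = 38  (first piece 2, then v[4]=27)
v[7] = 44  (first piece 2, then v[5]=33)
v[8] = 54  (first piece 4, then v[4]=27)
v[9] = 60  (first piece 4, then v[5]=33)
v[10] = 66  (first piece 5, then v[5]=33)
One optimal cutting: 5 + 5 → 33 + 33 = 66.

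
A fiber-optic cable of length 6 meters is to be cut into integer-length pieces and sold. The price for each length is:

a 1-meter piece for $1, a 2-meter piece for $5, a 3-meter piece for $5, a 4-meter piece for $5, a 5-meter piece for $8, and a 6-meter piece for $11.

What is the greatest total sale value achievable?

Let R[k] be the best obtainable value from length k. For each k, try every first piece i and keep the best of price[i] + R[k−i].
R[1] = 1
R[2] = max(1+1, 5+0) = 5
R[3] = max(1+5, 5+1, 5+0) = 6
R[4] = max(1+6, 5+5, 5+1, 5+0) = 10
R[5] = max(1+10, 5+6, 5+5, 5+1, 8+0) = 11
R[6] = max(1+11, 5+10, 5+6, 5+5, 8+1, 11+0) = 15
One optimal cutting: 2 + 2 + 2 → $5 + $5 + $5 = $15.

15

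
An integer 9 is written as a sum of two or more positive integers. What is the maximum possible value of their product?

Let P[k] be the best product for length k (with at least one cut). For each first piece i, the rest contributes max(k−i, P[k−i]).
P[2] = 1·max(1,0) = 1·1 = 1
P[3] = 1·max(2,1) = 1·2 = 2
P[4] = 2·max(2,1) = 2·2 = 4
P[5] = 2·max(3,2) = 2·3 = 6
P[6] = 3·max(3,2) = 3·3 = 9
P[7] = 2·max(5,6) = 2·6 = 12
P[8] = 2·max(6,9) = 2·9 = 18
P[9] = 3·max(6,9) = 3·9 = 27
One optimal split: 3 + 3 + 3; product 3·3·3 = 27.

27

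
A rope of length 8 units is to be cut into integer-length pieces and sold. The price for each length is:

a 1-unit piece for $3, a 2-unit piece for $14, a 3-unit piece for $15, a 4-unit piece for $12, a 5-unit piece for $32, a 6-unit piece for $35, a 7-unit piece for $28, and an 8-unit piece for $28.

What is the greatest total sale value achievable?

Consider every possible first cut. R[k] is the best of p[i]+R[k−i] over all sellable i≤k.
R[1] = 3
R[2] = max(3+3, 14+0) = 14
R[3] = max(3+14, 14+3, 15+0) = 17
R[4] = max(3+17, 14+14, 15+3, 12+0) = 28
R[5] = max(3+28, 14+17, 15+14, 12+3, 32+0) = 32
R[6] = max(3+32, 14+28, 15+17, 12+14, 32+3, 35+0) = 42
R[7] = max(3+42, 14+32, 15+28, …, 35+3, 28+0) = 46
R[8] = max(3+46, 14+42, 15+32, …, 28+3, 28+0) = 56
One optimal cutting: 2 + 2 + 2 + 2 → $14 + $14 + $14 + $14 = $56.

56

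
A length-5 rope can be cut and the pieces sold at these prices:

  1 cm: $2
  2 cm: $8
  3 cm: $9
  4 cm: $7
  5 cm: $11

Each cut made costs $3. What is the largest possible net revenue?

14

Let v[k] be the best obtainable value from length k. For each k, try every first piece i and keep the best of price[i] + v[k−i] minus the 3 cut fee when i<k.
v[1] = 2
v[2] = max(2+2-3, 8+0) = 8
v[3] = max(2+8-3, 8+2-3, 9+0) = 9
v[4] = max(2+9-3, 8+8-3, 9+2-3, 7+0) = 13
v[5] = max(2+13-3, 8+9-3, 9+8-3, 7+2-3, 11+0) = 14
One optimal plan: pieces 3 + 2 (1 cut) → $17 − $3 = $14.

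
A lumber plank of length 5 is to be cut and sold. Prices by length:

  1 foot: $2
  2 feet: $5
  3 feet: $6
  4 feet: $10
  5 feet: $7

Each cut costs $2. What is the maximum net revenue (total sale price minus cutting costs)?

10

Consider every possible first cut. r[k] is the best of p[i]+r[k−i] over all sellable i≤k, charging 2 whenever i<k.
r[1] = 2
r[2] = 5
r[3] = 6
r[4] = 10
r[5] = 10  (first piece 1, then r[4]=10)
One optimal plan: pieces 4 + 1 (1 cut) → $12 − $2 = $10.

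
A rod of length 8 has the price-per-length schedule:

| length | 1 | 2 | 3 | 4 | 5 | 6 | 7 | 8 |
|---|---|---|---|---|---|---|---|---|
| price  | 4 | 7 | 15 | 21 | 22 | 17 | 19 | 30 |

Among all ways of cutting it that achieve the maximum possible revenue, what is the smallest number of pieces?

Let r[k] be the best obtainable value from length k. For each k, try every first piece i and keep the best of price[i] + r[k−i].
r[1] = 4
r[2] = 8  (first piece 1, then r[1]=4)
r[3] = 15
r[4] = 21
r[5] = 25  (first piece 1, then r[4]=21)
r[6] = 30  (first piece 3, then r[3]=15)
r[7] = 36  (first piece 3, then r[4]=21)
r[8] = 42  (first piece 4, then r[4]=21)
Maximum revenue is €42.
Now minimize piece count subject to staying optimal: for each k, pieces[k] = 1 + min over i with p[i]+r[k−i]=r[k] of pieces[k−i].
pieces[5] = 2
pieces[6] = 2
pieces[7] = 2
pieces[8] = 2

2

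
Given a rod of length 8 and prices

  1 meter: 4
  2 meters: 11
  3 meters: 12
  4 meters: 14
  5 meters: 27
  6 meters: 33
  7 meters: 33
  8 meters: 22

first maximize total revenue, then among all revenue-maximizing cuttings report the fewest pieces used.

Consider every possible first cut. r[k] is the best of p[i]+r[k−i] over all sellable i≤k.
r[1] = 4
r[2] = max(4+4, 11+0) = 11
r[3] = max(4+11, 11+4, 12+0) = 15
r[4] = max(4+15, 11+11, 12+4, 14+0) = 22
r[5] = max(4+22, 11+15, 12+11, 14+4, 27+0) = 27
r[6] = max(4+27, 11+22, 12+15, 14+11, 27+4, 33+0) = 33
r[7] = max(4+33, 11+27, 12+22, …, 33+4, 33+0) = 38
r[8] = max(4+38, 11+33, 12+27, …, 33+4, 22+0) = 44
Maximum revenue is 44.
Now minimize piece count subject to staying optimal: for each k, pieces[k] = 1 + min over i with p[i]+r[k−i]=r[k] of pieces[k−i].
pieces[5] = 1
pieces[6] = 1
pieces[7] = 2
pieces[8] = 2

2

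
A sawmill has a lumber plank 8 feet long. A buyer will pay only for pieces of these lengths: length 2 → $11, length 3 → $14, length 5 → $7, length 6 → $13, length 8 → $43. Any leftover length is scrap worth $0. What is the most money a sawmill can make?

Let r[k] be the best obtainable value from length k. For each k, try every first piece i and keep the best of price[i] + r[k−i].
r[1] = 0
r[2] = 11
r[3] = max(11+0, 14+0) = 14
r[4] = max(11+11, 14+0) = 22
r[5] = max(11+14, 14+11, 7+0) = 25
r[6] = max(11+22, 14+14, 7+0, 13+0) = 33
r[7] = max(11+25, 14+22, 7+11, 13+0) = 36
r[8] = max(11+33, 14+25, 7+14, 13+11, 43+0) = 44
One optimal cutting: 2 + 2 + 2 + 2 → $44.

44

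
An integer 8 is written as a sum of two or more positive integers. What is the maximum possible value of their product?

Define P[k] = max over 1≤i<k of i · max(k−i, P[k−i]); the inner max lets the remainder stay uncut if that's better.
P[2] = 1×max(1,0) = 1×1 = 1
P[3] = max(1×2, 2×1) = 2
P[4] = max(1×3, 2×2, 3×1) = 4
P[5] = max(1×4, 2×3, 3×2, 4×1) = 6
P[6] = max(1×6, 2×4, 3×3, 4×2, 5×1) = 9
P[7] = max(1×9, 2×6, 3×4, 4×3, 5×2, 6×1) = 12
P[8] = max(1×12, 2×9, 3×6, …, 6×2, 7×1) = 18
One optimal split: 3 + 3 + 2; product 3×3×2 = 18.

18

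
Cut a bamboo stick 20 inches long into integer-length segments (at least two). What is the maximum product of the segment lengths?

Let g[k] be the best product for length k (with at least one cut). For each first piece i, the rest contributes max(k−i, g[k−i]).
g[2] = 1*max(1,0) = 1*1 = 1
g[3] = 1*max(2,1) = 1*2 = 2
g[4] = 2*max(2,1) = 2*2 = 4
g[5] = 2*max(3,2) = 2*3 = 6
g[6] = 3*max(3,2) = 3*3 = 9
g[7] = 2*max(5,6) = 2*6 = 12
g[8] = 2*max(6,9) = 2*9 = 18
g[9] = 3*max(6,9) = 3*9 = 27
g[10] = 2*max(8,18) = 2*18 = 36
g[11] = 2*max(9,27) = 2*27 = 54
g[12] = 3*max(9,27) = 3*27 = 81
g[13] = 2*max(11,54) = 2*54 = 108
g[14] = 2*max(12,81) = 2*81 = 162
g[15] = 3*max(12,81) = 3*81 = 243
g[16] = 2*max(14,162) = 2*162 = 324
g[17] = 2*max(15,243) = 2*243 = 486
g[18] = 3*max(15,243) = 3*243 = 729
g[19] = 2*max(17,486) = 2*486 = 972
g[20] = 2*max(18,729) = 2*729 = 1458
One optimal split: 3 + 3 + 3 + 3 + 3 + 3 + 2; product 3*3*3*3*3*3*2 = 1458.

1458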